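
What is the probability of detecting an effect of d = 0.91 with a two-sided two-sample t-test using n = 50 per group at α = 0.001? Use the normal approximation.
Power ≈ 0.90

Power calculation (two-sample t-test, normal approximation):
z_β = d · √(n/2) - z_{α/2}
z_β = 0.91 · √(50/2) - 3.291
z_β = 0.91 · 5.000 - 3.291
z_β = 1.259

Power = Φ(z_β) = Φ(1.259) ≈ 0.896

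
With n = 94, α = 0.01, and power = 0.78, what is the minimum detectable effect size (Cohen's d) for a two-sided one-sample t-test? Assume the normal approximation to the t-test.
d ≈ 0.35

Minimum detectable effect (one-sample t-test, normal approximation):
d = (z_{α/2} + z_β) / √n
d = (2.576 + 0.772) / √94
d = 3.348 / 9.695
d ≈ 0.35

By Cohen's convention (0.2 small / 0.5 medium / 0.8 large): small effect.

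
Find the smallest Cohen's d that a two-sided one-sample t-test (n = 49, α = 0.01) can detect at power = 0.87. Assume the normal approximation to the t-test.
d ≈ 0.53

Minimum detectable effect (one-sample t-test, normal approximation):
d = (z_{α/2} + z_β) / √n
d = (2.576 + 1.126) / √49
d = 3.702 / 7.000
d ≈ 0.53

By Cohen's convention (0.2 small / 0.5 medium / 0.8 large): medium effect.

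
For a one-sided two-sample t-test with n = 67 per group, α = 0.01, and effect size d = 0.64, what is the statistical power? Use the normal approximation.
Power ≈ 0.92

Power calculation (two-sample t-test, normal approximation):
z_β = d · √(n/2) - z_α
z_β = 0.64 · √(67/2) - 2.326
z_β = 0.64 · 5.788 - 2.326
z_β = 1.378

Power = Φ(z_β) = Φ(1.378) ≈ 0.916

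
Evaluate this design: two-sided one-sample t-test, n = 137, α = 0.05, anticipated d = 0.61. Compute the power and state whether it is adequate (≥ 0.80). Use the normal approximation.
Power ≈ 1.00; the study is adequately powered (power ≥ 0.80)

Power calculation (one-sample t-test, normal approximation):
z_β = d · √n - z_{α/2}
z_β = 0.61 · √137 - 1.960
z_β = 0.61 · 11.705 - 1.960
z_β = 5.180

Power = Φ(z_β) = Φ(5.180) ≈ 1.000

Effect size d = 0.61 is medium by Cohen's convention (0.2/0.5/0.8).

Threshold: power ≥ 0.80 is conventionally adequate.
Power ≈ 1.00 → the study is adequately powered (power ≥ 0.80).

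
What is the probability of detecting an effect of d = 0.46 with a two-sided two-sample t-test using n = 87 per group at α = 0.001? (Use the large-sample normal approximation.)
Power ≈ 0.40

Power calculation (two-sample t-test, normal approximation):
z_β = d · √(n/2) - z_{α/2}
z_β = 0.46 · √(87/2) - 3.291
z_β = 0.46 · 6.595 - 3.291
z_β = -0.257

Power = Φ(z_β) = Φ(-0.257) ≈ 0.399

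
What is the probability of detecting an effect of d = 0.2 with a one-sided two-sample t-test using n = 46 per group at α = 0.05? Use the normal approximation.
Power ≈ 0.25

Power calculation (two-sample t-test, normal approximation):
z_β = d · √(n/2) - z_α
z_β = 0.2 · √(46/2) - 1.645
z_β = 0.2 · 4.796 - 1.645
z_β = -0.686

Power = Φ(z_β) = Φ(-0.686) ≈ 0.246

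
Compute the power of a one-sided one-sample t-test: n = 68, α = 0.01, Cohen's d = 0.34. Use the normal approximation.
Power ≈ 0.68

Power calculation (one-sample t-test, normal approximation):
z_β = d · √n - z_α
z_β = 0.34 · √68 - 2.326
z_β = 0.34 · 8.246 - 2.326
z_β = 0.477

Power = Φ(z_β) = Φ(0.477) ≈ 0.683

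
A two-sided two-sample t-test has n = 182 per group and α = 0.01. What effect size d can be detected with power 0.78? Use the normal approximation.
d ≈ 0.35

Minimum detectable effect (two-sample t-test, normal approximation):
d = (z_{α/2} + z_β) / √(n/2)
d = (2.576 + 0.772) / √(182/2)
d = 3.348 / 9.539
d ≈ 0.35

By Cohen's convention (0.2 small / 0.5 medium / 0.8 large): small effect.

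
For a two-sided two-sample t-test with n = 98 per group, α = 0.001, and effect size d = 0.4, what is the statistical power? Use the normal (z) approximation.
Power ≈ 0.31

Power calculation (two-sample t-test, normal approximation):
z_β = d · √(n/2) - z_{α/2}
z_β = 0.4 · √(98/2) - 3.291
z_β = 0.4 · 7.000 - 3.291
z_β = -0.491

Power = Φ(z_β) = Φ(-0.491) ≈ 0.312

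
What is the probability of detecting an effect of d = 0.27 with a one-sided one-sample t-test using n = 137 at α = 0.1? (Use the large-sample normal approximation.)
Power ≈ 0.97

Power calculation (one-sample t-test, normal approximation):
z_β = d · √n - z_α
z_β = 0.27 · √137 - 1.282
z_β = 0.27 · 11.705 - 1.282
z_β = 1.879

Power = Φ(z_β) = Φ(1.879) ≈ 0.970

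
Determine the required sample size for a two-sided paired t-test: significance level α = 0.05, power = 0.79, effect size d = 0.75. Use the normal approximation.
n = 14 pairs

Sample size formula (paired t-test, normal approximation):
n = ((z_{α/2} + z_β) / d)²

z_{α/2} = 1.960 (for α = 0.05, two-sided)
z_β = 0.806 (for power = 0.79)
d = 0.75

n = ((1.960 + 0.806) / 0.75)²
n = (3.688)²
n ≈ 13.60
Round up to the next whole number: n = 14 pairs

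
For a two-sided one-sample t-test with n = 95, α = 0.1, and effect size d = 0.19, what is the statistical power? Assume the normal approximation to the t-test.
Power ≈ 0.58

Power calculation (one-sample t-test, normal approximation):
z_β = d · √n - z_{α/2}
z_β = 0.19 · √95 - 1.645
z_β = 0.19 · 9.747 - 1.645
z_β = 0.207

Power = Φ(z_β) = Φ(0.207) ≈ 0.582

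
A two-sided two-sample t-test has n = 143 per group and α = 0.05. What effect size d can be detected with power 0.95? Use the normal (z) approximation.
d ≈ 0.43

Minimum detectable effect (two-sample t-test, normal approximation):
d = (z_{α/2} + z_β) / √(n/2)
d = (1.960 + 1.645) / √(143/2)
d = 3.605 / 8.456
d ≈ 0.43

By Cohen's convention (0.2 small / 0.5 medium / 0.8 large): small effect.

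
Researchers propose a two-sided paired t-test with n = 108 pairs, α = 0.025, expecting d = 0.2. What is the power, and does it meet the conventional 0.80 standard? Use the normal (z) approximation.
Power ≈ 0.44; the study is underpowered (power < 0.80)

Power calculation (paired t-test, normal approximation):
z_β = d · √n - z_{α/2}
z_β = 0.2 · √108 - 2.241
z_β = 0.2 · 10.392 - 2.241
z_β = -0.163

Power = Φ(z_β) = Φ(-0.163) ≈ 0.435

Effect size d = 0.2 is small by Cohen's convention (0.2/0.5/0.8).

Threshold: power ≥ 0.80 is conventionally adequate.
Power ≈ 0.44 → the study is underpowered (power < 0.80).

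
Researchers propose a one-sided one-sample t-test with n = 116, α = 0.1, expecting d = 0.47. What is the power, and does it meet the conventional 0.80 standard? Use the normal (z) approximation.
Power ≈ 1.00; the study is adequately powered (power ≥ 0.80)

Power calculation (one-sample t-test, normal approximation):
z_β = d · √n - z_α
z_β = 0.47 · √116 - 1.282
z_β = 0.47 · 10.770 - 1.282
z_β = 3.781

Power = Φ(z_β) = Φ(3.781) ≈ 1.000

Effect size d = 0.47 is small by Cohen's convention (0.2/0.5/0.8).

Threshold: power ≥ 0.80 is conventionally adequate.
Power ≈ 1.00 → the study is adequately powered (power ≥ 0.80).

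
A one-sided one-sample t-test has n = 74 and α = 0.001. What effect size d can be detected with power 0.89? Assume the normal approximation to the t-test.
d ≈ 0.50

Minimum detectable effect (one-sample t-test, normal approximation):
d = (z_α + z_β) / √n
d = (3.090 + 1.227) / √74
d = 4.317 / 8.602
d ≈ 0.50

By Cohen's convention (0.2 small / 0.5 medium / 0.8 large): medium effect.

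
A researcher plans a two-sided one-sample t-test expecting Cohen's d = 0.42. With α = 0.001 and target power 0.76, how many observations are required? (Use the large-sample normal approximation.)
n = 91

Sample size formula (one-sample t-test, normal approximation):
n = ((z_{α/2} + z_β) / d)²

z_{α/2} = 3.291 (for α = 0.001, two-sided)
z_β = 0.706 (for power = 0.76)
d = 0.42

n = ((3.291 + 0.706) / 0.42)²
n = (9.517)²
n ≈ 90.57
Round up to the next whole number: n = 91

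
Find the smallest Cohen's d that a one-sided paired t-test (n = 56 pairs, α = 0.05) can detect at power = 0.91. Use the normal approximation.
d ≈ 0.40

Minimum detectable effect (paired t-test, normal approximation):
d = (z_α + z_β) / √n
d = (1.645 + 1.341) / √56
d = 2.986 / 7.483
d ≈ 0.40

By Cohen's convention (0.2 small / 0.5 medium / 0.8 large): small effect.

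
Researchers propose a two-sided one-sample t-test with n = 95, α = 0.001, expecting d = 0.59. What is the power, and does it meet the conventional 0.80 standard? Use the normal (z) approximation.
Power ≈ 0.99; the study is adequately powered (power ≥ 0.80)

Power calculation (one-sample t-test, normal approximation):
z_β = d · √n - z_{α/2}
z_β = 0.59 · √95 - 3.291
z_β = 0.59 · 9.747 - 3.291
z_β = 2.460

Power = Φ(z_β) = Φ(2.460) ≈ 0.993

Effect size d = 0.59 is medium by Cohen's convention (0.2/0.5/0.8).

Threshold: power ≥ 0.80 is conventionally adequate.
Power ≈ 0.99 → the study is adequately powered (power ≥ 0.80).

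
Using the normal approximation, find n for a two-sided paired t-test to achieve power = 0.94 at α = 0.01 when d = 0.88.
n = 23 pairs

Sample size formula (paired t-test, normal approximation):
n = ((z_{α/2} + z_β) / d)²

z_{α/2} = 2.576 (for α = 0.01, two-sided)
z_β = 1.555 (for power = 0.94)
d = 0.88

n = ((2.576 + 1.555) / 0.88)²
n = (4.694)²
n ≈ 22.03
Round up to the next whole number: n = 23 pairs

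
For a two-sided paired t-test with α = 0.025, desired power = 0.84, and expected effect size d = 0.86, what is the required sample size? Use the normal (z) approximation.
n = 15 pairs

Sample size formula (paired t-test, normal approximation):
n = ((z_{α/2} + z_β) / d)²

z_{α/2} = 2.241 (for α = 0.025, two-sided)
z_β = 0.994 (for power = 0.84)
d = 0.86

n = ((2.241 + 0.994) / 0.86)²
n = (3.762)²
n ≈ 14.15
Round up to the next whole number: n = 15 pairs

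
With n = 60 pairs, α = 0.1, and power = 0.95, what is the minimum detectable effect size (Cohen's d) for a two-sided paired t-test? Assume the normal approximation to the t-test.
d ≈ 0.42

Minimum detectable effect (paired t-test, normal approximation):
d = (z_{α/2} + z_β) / √n
d = (1.645 + 1.645) / √60
d = 3.290 / 7.746
d ≈ 0.42

By Cohen's convention (0.2 small / 0.5 medium / 0.8 large): small effect.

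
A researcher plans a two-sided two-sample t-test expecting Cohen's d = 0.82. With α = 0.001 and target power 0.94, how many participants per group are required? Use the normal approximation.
n = 70 per group

Sample size formula (two-sample t-test, normal approximation):
n = 2 · ((z_{α/2} + z_β) / d)²

z_{α/2} = 3.291 (for α = 0.001, two-sided)
z_β = 1.555 (for power = 0.94)
d = 0.82

n = 2 · ((3.291 + 1.555) / 0.82)²
n = 2 · (5.910)²
n ≈ 69.86
Round up to the next whole number: n = 70 per group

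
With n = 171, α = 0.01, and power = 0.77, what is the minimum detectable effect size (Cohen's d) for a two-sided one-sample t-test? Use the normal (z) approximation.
d ≈ 0.25

Minimum detectable effect (one-sample t-test, normal approximation):
d = (z_{α/2} + z_β) / √n
d = (2.576 + 0.739) / √171
d = 3.315 / 13.077
d ≈ 0.25

By Cohen's convention (0.2 small / 0.5 medium / 0.8 large): small effect.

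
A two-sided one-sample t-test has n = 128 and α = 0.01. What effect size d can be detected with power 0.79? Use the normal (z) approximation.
d ≈ 0.30

Minimum detectable effect (one-sample t-test, normal approximation):
d = (z_{α/2} + z_β) / √n
d = (2.576 + 0.806) / √128
d = 3.382 / 11.314
d ≈ 0.30

By Cohen's convention (0.2 small / 0.5 medium / 0.8 large): small effect.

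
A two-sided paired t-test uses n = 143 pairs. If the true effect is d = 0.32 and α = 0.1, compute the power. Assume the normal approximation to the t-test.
Power ≈ 0.99

Power calculation (paired t-test, normal approximation):
z_β = d · √n - z_{α/2}
z_β = 0.32 · √143 - 1.645
z_β = 0.32 · 11.958 - 1.645
z_β = 2.182

Power = Φ(z_β) = Φ(2.182) ≈ 0.985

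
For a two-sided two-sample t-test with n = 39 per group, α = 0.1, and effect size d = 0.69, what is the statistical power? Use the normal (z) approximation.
Power ≈ 0.92

Power calculation (two-sample t-test, normal approximation):
z_β = d · √(n/2) - z_{α/2}
z_β = 0.69 · √(39/2) - 1.645
z_β = 0.69 · 4.416 - 1.645
z_β = 1.402

Power = Φ(z_β) = Φ(1.402) ≈ 0.920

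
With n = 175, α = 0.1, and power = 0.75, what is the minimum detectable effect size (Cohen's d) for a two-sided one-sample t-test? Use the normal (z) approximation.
d ≈ 0.18

Minimum detectable effect (one-sample t-test, normal approximation):
d = (z_{α/2} + z_β) / √n
d = (1.645 + 0.674) / √175
d = 2.319 / 13.229
d ≈ 0.18

By Cohen's convention (0.2 small / 0.5 medium / 0.8 large): very small effect.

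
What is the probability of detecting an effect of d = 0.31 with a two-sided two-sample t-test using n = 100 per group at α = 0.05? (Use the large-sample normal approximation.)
Power ≈ 0.59

Power calculation (two-sample t-test, normal approximation):
z_β = d · √(n/2) - z_{α/2}
z_β = 0.31 · √(100/2) - 1.960
z_β = 0.31 · 7.071 - 1.960
z_β = 0.232

Power = Φ(z_β) = Φ(0.232) ≈ 0.592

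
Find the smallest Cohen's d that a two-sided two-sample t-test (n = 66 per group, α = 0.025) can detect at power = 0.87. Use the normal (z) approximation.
d ≈ 0.59

Minimum detectable effect (two-sample t-test, normal approximation):
d = (z_{α/2} + z_β) / √(n/2)
d = (2.241 + 1.126) / √(66/2)
d = 3.368 / 5.745
d ≈ 0.59

By Cohen's convention (0.2 small / 0.5 medium / 0.8 large): medium effect.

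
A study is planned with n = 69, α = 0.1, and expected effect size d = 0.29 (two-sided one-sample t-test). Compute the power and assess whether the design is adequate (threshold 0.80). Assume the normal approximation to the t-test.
Power ≈ 0.78; the study is underpowered (power < 0.80)

Power calculation (one-sample t-test, normal approximation):
z_β = d · √n - z_{α/2}
z_β = 0.29 · √69 - 1.645
z_β = 0.29 · 8.307 - 1.645
z_β = 0.764

Power = Φ(z_β) = Φ(0.764) ≈ 0.778

Effect size d = 0.29 is small by Cohen's convention (0.2/0.5/0.8).

Threshold: power ≥ 0.80 is conventionally adequate.
Power ≈ 0.78 → the study is underpowered (power < 0.80).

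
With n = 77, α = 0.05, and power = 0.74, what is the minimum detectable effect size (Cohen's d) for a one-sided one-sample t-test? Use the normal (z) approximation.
d ≈ 0.26

Minimum detectable effect (one-sample t-test, normal approximation):
d = (z_α + z_β) / √n
d = (1.645 + 0.643) / √77
d = 2.288 / 8.775
d ≈ 0.26

By Cohen's convention (0.2 small / 0.5 medium / 0.8 large): small effect.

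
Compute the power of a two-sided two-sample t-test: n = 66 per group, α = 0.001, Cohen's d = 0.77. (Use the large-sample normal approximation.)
Power ≈ 0.87

Power calculation (two-sample t-test, normal approximation):
z_β = d · √(n/2) - z_{α/2}
z_β = 0.77 · √(66/2) - 3.291
z_β = 0.77 · 5.745 - 3.291
z_β = 1.133

Power = Φ(z_β) = Φ(1.133) ≈ 0.871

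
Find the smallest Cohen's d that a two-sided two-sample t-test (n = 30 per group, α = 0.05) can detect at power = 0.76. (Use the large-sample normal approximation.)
d ≈ 0.69

Minimum detectable effect (two-sample t-test, normal approximation):
d = (z_{α/2} + z_β) / √(n/2)
d = (1.960 + 0.706) / √(30/2)
d = 2.666 / 3.873
d ≈ 0.69

By Cohen's convention (0.2 small / 0.5 medium / 0.8 large): medium effect.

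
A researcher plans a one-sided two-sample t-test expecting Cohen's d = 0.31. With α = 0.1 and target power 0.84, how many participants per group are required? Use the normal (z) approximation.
n = 108 per group

Sample size formula (two-sample t-test, normal approximation):
n = 2 · ((z_α + z_β) / d)²

z_α = 1.282 (for α = 0.1, one-sided)
z_β = 0.994 (for power = 0.84)
d = 0.31

n = 2 · ((1.282 + 0.994) / 0.31)²
n = 2 · (7.342)²
n ≈ 107.81
Round up to the next whole number: n = 108 per group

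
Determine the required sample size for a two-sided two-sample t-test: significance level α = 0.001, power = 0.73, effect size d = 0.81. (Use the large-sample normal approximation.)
n = 47 per group

Sample size formula (two-sample t-test, normal approximation):
n = 2 · ((z_{α/2} + z_β) / d)²

z_{α/2} = 3.291 (for α = 0.001, two-sided)
z_β = 0.613 (for power = 0.73)
d = 0.81

n = 2 · ((3.291 + 0.613) / 0.81)²
n = 2 · (4.820)²
n ≈ 46.46
Round up to the next whole number: n = 47 per group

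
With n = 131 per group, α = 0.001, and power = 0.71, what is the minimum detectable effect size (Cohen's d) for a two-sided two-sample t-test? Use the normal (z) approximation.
d ≈ 0.47

Minimum detectable effect (two-sample t-test, normal approximation):
d = (z_{α/2} + z_β) / √(n/2)
d = (3.291 + 0.553) / √(131/2)
d = 3.844 / 8.093
d ≈ 0.47

By Cohen's convention (0.2 small / 0.5 medium / 0.8 large): small effect.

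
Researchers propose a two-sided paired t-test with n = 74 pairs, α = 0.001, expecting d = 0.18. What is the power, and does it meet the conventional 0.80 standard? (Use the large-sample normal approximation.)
Power ≈ 0.04; the study is underpowered (power < 0.80)

Power calculation (paired t-test, normal approximation):
z_β = d · √n - z_{α/2}
z_β = 0.18 · √74 - 3.291
z_β = 0.18 · 8.602 - 3.291
z_β = -1.742

Power = Φ(z_β) = Φ(-1.742) ≈ 0.041

Effect size d = 0.18 is very small by Cohen's convention (0.2/0.5/0.8).

Threshold: power ≥ 0.80 is conventionally adequate.
Power ≈ 0.04 → the study is underpowered (power < 0.80).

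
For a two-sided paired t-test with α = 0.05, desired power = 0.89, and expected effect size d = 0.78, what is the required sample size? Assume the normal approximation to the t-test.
n = 17 pairs

Sample size formula (paired t-test, normal approximation):
n = ((z_{α/2} + z_β) / d)²

z_{α/2} = 1.960 (for α = 0.05, two-sided)
z_β = 1.227 (for power = 0.89)
d = 0.78

n = ((1.960 + 1.227) / 0.78)²
n = (4.086)²
n ≈ 16.70
Round up to the next whole number: n = 17 pairs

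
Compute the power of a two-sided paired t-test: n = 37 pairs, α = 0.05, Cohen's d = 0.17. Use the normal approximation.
Power ≈ 0.18

Power calculation (paired t-test, normal approximation):
z_β = d · √n - z_{α/2}
z_β = 0.17 · √37 - 1.960
z_β = 0.17 · 6.083 - 1.960
z_β = -0.926

Power = Φ(z_β) = Φ(-0.926) ≈ 0.177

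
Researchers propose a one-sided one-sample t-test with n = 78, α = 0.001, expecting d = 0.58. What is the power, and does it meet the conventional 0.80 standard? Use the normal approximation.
Power ≈ 0.98; the study is adequately powered (power ≥ 0.80)

Power calculation (one-sample t-test, normal approximation):
z_β = d · √n - z_α
z_β = 0.58 · √78 - 3.090
z_β = 0.58 · 8.832 - 3.090
z_β = 2.032

Power = Φ(z_β) = Φ(2.032) ≈ 0.979

Effect size d = 0.58 is medium by Cohen's convention (0.2/0.5/0.8).

Threshold: power ≥ 0.80 is conventionally adequate.
Power ≈ 0.98 → the study is adequately powered (power ≥ 0.80).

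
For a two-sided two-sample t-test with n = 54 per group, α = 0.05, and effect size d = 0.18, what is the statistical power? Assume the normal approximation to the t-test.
Power ≈ 0.15

Power calculation (two-sample t-test, normal approximation):
z_β = d · √(n/2) - z_{α/2}
z_β = 0.18 · √(54/2) - 1.960
z_β = 0.18 · 5.196 - 1.960
z_β = -1.025

Power = Φ(z_β) = Φ(-1.025) ≈ 0.153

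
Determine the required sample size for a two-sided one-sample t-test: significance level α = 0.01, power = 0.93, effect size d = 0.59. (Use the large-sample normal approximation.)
n = 48

Sample size formula (one-sample t-test, normal approximation):
n = ((z_{α/2} + z_β) / d)²

z_{α/2} = 2.576 (for α = 0.01, two-sided)
z_β = 1.476 (for power = 0.93)
d = 0.59

n = ((2.576 + 1.476) / 0.59)²
n = (6.868)²
n ≈ 47.17
Round up to the next whole number: n = 48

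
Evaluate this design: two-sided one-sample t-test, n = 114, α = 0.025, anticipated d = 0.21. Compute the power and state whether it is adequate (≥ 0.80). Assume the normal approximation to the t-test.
Power ≈ 0.50; the study is underpowered (power < 0.80)

Power calculation (one-sample t-test, normal approximation):
z_β = d · √n - z_{α/2}
z_β = 0.21 · √114 - 2.241
z_β = 0.21 · 10.677 - 2.241
z_β = 0.001

Power = Φ(z_β) = Φ(0.001) ≈ 0.500

Effect size d = 0.21 is small by Cohen's convention (0.2/0.5/0.8).

Threshold: power ≥ 0.80 is conventionally adequate.
Power ≈ 0.50 → the study is underpowered (power < 0.80).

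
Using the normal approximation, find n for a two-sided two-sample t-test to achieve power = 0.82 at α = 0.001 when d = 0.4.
n = 222 per group

Sample size formula (two-sample t-test, normal approximation):
n = 2 · ((z_{α/2} + z_β) / d)²

z_{α/2} = 3.291 (for α = 0.001, two-sided)
z_β = 0.915 (for power = 0.82)
d = 0.4

n = 2 · ((3.291 + 0.915) / 0.4)²
n = 2 · (10.515)²
n ≈ 221.13
Round up to the next whole number: n = 222 per group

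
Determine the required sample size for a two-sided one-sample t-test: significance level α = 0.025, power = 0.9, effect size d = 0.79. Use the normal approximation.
n = 20

Sample size formula (one-sample t-test, normal approximation):
n = ((z_{α/2} + z_β) / d)²

z_{α/2} = 2.241 (for α = 0.025, two-sided)
z_β = 1.282 (for power = 0.9)
d = 0.79

n = ((2.241 + 1.282) / 0.79)²
n = (4.459)²
n ≈ 19.88
Round up to the next whole number: n = 20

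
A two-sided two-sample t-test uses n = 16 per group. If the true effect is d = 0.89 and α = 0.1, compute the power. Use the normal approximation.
Power ≈ 0.81

Power calculation (two-sample t-test, normal approximation):
z_β = d · √(n/2) - z_{α/2}
z_β = 0.89 · √(16/2) - 1.645
z_β = 0.89 · 2.828 - 1.645
z_β = 0.872

Power = Φ(z_β) = Φ(0.872) ≈ 0.809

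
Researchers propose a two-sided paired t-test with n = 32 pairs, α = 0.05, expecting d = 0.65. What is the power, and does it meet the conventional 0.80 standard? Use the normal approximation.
Power ≈ 0.96; the study is adequately powered (power ≥ 0.80)

Power calculation (paired t-test, normal approximation):
z_β = d · √n - z_{α/2}
z_β = 0.65 · √32 - 1.960
z_β = 0.65 · 5.657 - 1.960
z_β = 1.717

Power = Φ(z_β) = Φ(1.717) ≈ 0.957

Effect size d = 0.65 is medium by Cohen's convention (0.2/0.5/0.8).

Threshold: power ≥ 0.80 is conventionally adequate.
Power ≈ 0.96 → the study is adequately powered (power ≥ 0.80).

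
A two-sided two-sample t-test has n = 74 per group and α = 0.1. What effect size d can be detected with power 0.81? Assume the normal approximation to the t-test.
d ≈ 0.41

Minimum detectable effect (two-sample t-test, normal approximation):
d = (z_{α/2} + z_β) / √(n/2)
d = (1.645 + 0.878) / √(74/2)
d = 2.523 / 6.083
d ≈ 0.41

By Cohen's convention (0.2 small / 0.5 medium / 0.8 large): small effect.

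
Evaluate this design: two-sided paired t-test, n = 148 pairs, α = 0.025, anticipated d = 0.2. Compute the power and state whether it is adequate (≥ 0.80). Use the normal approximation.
Power ≈ 0.58; the study is underpowered (power < 0.80)

Power calculation (paired t-test, normal approximation):
z_β = d · √n - z_{α/2}
z_β = 0.2 · √148 - 2.241
z_β = 0.2 · 12.166 - 2.241
z_β = 0.192

Power = Φ(z_β) = Φ(0.192) ≈ 0.576

Effect size d = 0.2 is small by Cohen's convention (0.2/0.5/0.8).

Threshold: power ≥ 0.80 is conventionally adequate.
Power ≈ 0.58 → the study is underpowered (power < 0.80).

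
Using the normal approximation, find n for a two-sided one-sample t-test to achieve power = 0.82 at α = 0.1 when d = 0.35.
n = 54

Sample size formula (one-sample t-test, normal approximation):
n = ((z_{α/2} + z_β) / d)²

z_{α/2} = 1.645 (for α = 0.1, two-sided)
z_β = 0.915 (for power = 0.82)
d = 0.35

n = ((1.645 + 0.915) / 0.35)²
n = (7.314)²
n ≈ 53.49
Round up to the next whole number: n = 54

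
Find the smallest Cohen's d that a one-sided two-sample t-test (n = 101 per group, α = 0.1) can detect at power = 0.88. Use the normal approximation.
d ≈ 0.35

Minimum detectable effect (two-sample t-test, normal approximation):
d = (z_α + z_β) / √(n/2)
d = (1.282 + 1.175) / √(101/2)
d = 2.457 / 7.106
d ≈ 0.35

By Cohen's convention (0.2 small / 0.5 medium / 0.8 large): small effect.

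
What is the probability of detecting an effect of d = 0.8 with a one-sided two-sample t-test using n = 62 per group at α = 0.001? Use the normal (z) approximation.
Power ≈ 0.91

Power calculation (two-sample t-test, normal approximation):
z_β = d · √(n/2) - z_α
z_β = 0.8 · √(62/2) - 3.090
z_β = 0.8 · 5.568 - 3.090
z_β = 1.364

Power = Φ(z_β) = Φ(1.364) ≈ 0.914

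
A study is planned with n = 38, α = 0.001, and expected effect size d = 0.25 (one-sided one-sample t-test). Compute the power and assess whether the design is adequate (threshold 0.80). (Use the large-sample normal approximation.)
Power ≈ 0.06; the study is underpowered (power < 0.80)

Power calculation (one-sample t-test, normal approximation):
z_β = d · √n - z_α
z_β = 0.25 · √38 - 3.090
z_β = 0.25 · 6.164 - 3.090
z_β = -1.549

Power = Φ(z_β) = Φ(-1.549) ≈ 0.061

Effect size d = 0.25 is small by Cohen's convention (0.2/0.5/0.8).

Threshold: power ≥ 0.80 is conventionally adequate.
Power ≈ 0.06 → the study is underpowered (power < 0.80).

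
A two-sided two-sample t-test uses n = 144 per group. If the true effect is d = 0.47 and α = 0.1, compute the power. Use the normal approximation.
Power ≈ 0.99

Power calculation (two-sample t-test, normal approximation):
z_β = d · √(n/2) - z_{α/2}
z_β = 0.47 · √(144/2) - 1.645
z_β = 0.47 · 8.485 - 1.645
z_β = 2.343

Power = Φ(z_β) = Φ(2.343) ≈ 0.990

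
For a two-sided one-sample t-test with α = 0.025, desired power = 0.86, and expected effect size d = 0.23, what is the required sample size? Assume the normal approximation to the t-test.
n = 209

Sample size formula (one-sample t-test, normal approximation):
n = ((z_{α/2} + z_β) / d)²

z_{α/2} = 2.241 (for α = 0.025, two-sided)
z_β = 1.080 (for power = 0.86)
d = 0.23

n = ((2.241 + 1.080) / 0.23)²
n = (14.439)²
n ≈ 208.48
Round up to the next whole number: n = 209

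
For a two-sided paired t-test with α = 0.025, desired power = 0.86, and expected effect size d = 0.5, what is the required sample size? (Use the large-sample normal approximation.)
n = 45 pairs

Sample size formula (paired t-test, normal approximation):
n = ((z_{α/2} + z_β) / d)²

z_{α/2} = 2.241 (for α = 0.025, two-sided)
z_β = 1.080 (for power = 0.86)
d = 0.5

n = ((2.241 + 1.080) / 0.5)²
n = (6.642)²
n ≈ 44.12
Round up to the next whole number: n = 45 pairs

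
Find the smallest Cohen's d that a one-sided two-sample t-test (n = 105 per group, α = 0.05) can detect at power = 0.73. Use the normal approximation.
d ≈ 0.31

Minimum detectable effect (two-sample t-test, normal approximation):
d = (z_α + z_β) / √(n/2)
d = (1.645 + 0.613) / √(105/2)
d = 2.258 / 7.246
d ≈ 0.31

By Cohen's convention (0.2 small / 0.5 medium / 0.8 large): small effect.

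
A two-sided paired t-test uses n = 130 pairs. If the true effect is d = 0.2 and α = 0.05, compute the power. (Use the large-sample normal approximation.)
Power ≈ 0.63

Power calculation (paired t-test, normal approximation):
z_β = d · √n - z_{α/2}
z_β = 0.2 · √130 - 1.960
z_β = 0.2 · 11.402 - 1.960
z_β = 0.320

Power = Φ(z_β) = Φ(0.320) ≈ 0.626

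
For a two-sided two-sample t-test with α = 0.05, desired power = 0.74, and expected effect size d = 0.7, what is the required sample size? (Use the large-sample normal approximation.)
n = 28 per group

Sample size formula (two-sample t-test, normal approximation):
n = 2 · ((z_{α/2} + z_β) / d)²

z_{α/2} = 1.960 (for α = 0.05, two-sided)
z_β = 0.643 (for power = 0.74)
d = 0.7

n = 2 · ((1.960 + 0.643) / 0.7)²
n = 2 · (3.719)²
n ≈ 27.66
Round up to the next whole number: n = 28 per group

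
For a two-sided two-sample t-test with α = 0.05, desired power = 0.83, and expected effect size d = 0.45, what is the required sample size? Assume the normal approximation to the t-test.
n = 84 per group

Sample size formula (two-sample t-test, normal approximation):
n = 2 · ((z_{α/2} + z_β) / d)²

z_{α/2} = 1.960 (for α = 0.05, two-sided)
z_β = 0.954 (for power = 0.83)
d = 0.45

n = 2 · ((1.960 + 0.954) / 0.45)²
n = 2 · (6.476)²
n ≈ 83.88
Round up to the next whole number: n = 84 per group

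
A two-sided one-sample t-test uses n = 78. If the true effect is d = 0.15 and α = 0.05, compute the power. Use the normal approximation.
Power ≈ 0.26

Power calculation (one-sample t-test, normal approximation):
z_β = d · √n - z_{α/2}
z_β = 0.15 · √78 - 1.960
z_β = 0.15 · 8.832 - 1.960
z_β = -0.635

Power = Φ(z_β) = Φ(-0.635) ≈ 0.263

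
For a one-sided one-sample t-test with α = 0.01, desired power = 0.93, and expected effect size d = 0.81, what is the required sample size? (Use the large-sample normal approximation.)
n = 23

Sample size formula (one-sample t-test, normal approximation):
n = ((z_α + z_β) / d)²

z_α = 2.326 (for α = 0.01, one-sided)
z_β = 1.476 (for power = 0.93)
d = 0.81

n = ((2.326 + 1.476) / 0.81)²
n = (4.694)²
n ≈ 22.03
Round up to the next whole number: n = 23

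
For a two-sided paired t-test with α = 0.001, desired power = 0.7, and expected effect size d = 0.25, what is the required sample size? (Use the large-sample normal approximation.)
n = 233 pairs

Sample size formula (paired t-test, normal approximation):
n = ((z_{α/2} + z_β) / d)²

z_{α/2} = 3.291 (for α = 0.001, two-sided)
z_β = 0.524 (for power = 0.7)
d = 0.25

n = ((3.291 + 0.524) / 0.25)²
n = (15.260)²
n ≈ 232.87
Round up to the next whole number: n = 233 pairs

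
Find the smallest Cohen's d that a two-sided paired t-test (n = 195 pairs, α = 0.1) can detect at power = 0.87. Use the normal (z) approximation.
d ≈ 0.20

Minimum detectable effect (paired t-test, normal approximation):
d = (z_{α/2} + z_β) / √n
d = (1.645 + 1.126) / √195
d = 2.771 / 13.964
d ≈ 0.20

By Cohen's convention (0.2 small / 0.5 medium / 0.8 large): small effect.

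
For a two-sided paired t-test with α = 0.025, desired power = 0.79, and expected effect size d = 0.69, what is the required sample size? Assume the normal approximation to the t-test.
n = 20 pairs

Sample size formula (paired t-test, normal approximation):
n = ((z_{α/2} + z_β) / d)²

z_{α/2} = 2.241 (for α = 0.025, two-sided)
z_β = 0.806 (for power = 0.79)
d = 0.69

n = ((2.241 + 0.806) / 0.69)²
n = (4.416)²
n ≈ 19.50
Round up to the next whole number: n = 20 pairs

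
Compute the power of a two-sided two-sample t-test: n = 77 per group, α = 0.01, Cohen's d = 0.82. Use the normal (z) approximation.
Power ≈ 0.99

Power calculation (two-sample t-test, normal approximation):
z_β = d · √(n/2) - z_{α/2}
z_β = 0.82 · √(77/2) - 2.576
z_β = 0.82 · 6.205 - 2.576
z_β = 2.512

Power = Φ(z_β) = Φ(2.512) ≈ 0.994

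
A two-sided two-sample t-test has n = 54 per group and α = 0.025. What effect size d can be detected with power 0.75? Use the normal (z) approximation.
d ≈ 0.56

Minimum detectable effect (two-sample t-test, normal approximation):
d = (z_{α/2} + z_β) / √(n/2)
d = (2.241 + 0.674) / √(54/2)
d = 2.916 / 5.196
d ≈ 0.56

By Cohen's convention (0.2 small / 0.5 medium / 0.8 large): medium effect.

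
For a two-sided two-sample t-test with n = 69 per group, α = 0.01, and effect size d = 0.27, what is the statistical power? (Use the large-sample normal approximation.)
Power ≈ 0.16

Power calculation (two-sample t-test, normal approximation):
z_β = d · √(n/2) - z_{α/2}
z_β = 0.27 · √(69/2) - 2.576
z_β = 0.27 · 5.874 - 2.576
z_β = -0.990

Power = Φ(z_β) = Φ(-0.990) ≈ 0.161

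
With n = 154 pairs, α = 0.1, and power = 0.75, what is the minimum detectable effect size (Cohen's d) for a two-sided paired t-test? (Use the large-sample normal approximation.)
d ≈ 0.19

Minimum detectable effect (paired t-test, normal approximation):
d = (z_{α/2} + z_β) / √n
d = (1.645 + 0.674) / √154
d = 2.319 / 12.410
d ≈ 0.19

By Cohen's convention (0.2 small / 0.5 medium / 0.8 large): very small effect.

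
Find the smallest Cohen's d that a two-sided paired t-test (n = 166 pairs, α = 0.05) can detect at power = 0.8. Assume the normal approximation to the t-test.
d ≈ 0.22

Minimum detectable effect (paired t-test, normal approximation):
d = (z_{α/2} + z_β) / √n
d = (1.960 + 0.842) / √166
d = 2.802 / 12.884
d ≈ 0.22

By Cohen's convention (0.2 small / 0.5 medium / 0.8 large): small effect.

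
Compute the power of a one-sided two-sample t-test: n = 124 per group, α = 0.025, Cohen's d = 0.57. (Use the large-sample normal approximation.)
Power ≈ 0.99

Power calculation (two-sample t-test, normal approximation):
z_β = d · √(n/2) - z_α
z_β = 0.57 · √(124/2) - 1.960
z_β = 0.57 · 7.874 - 1.960
z_β = 2.528

Power = Φ(z_β) = Φ(2.528) ≈ 0.994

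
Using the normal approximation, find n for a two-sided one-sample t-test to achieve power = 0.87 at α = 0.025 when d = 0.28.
n = 145

Sample size formula (one-sample t-test, normal approximation):
n = ((z_{α/2} + z_β) / d)²

z_{α/2} = 2.241 (for α = 0.025, two-sided)
z_β = 1.126 (for power = 0.87)
d = 0.28

n = ((2.241 + 1.126) / 0.28)²
n = (12.025)²
n ≈ 144.60
Round up to the next whole number: n = 145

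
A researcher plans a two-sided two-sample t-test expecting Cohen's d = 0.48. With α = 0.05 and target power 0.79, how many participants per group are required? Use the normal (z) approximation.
n = 67 per group

Sample size formula (two-sample t-test, normal approximation):
n = 2 · ((z_{α/2} + z_β) / d)²

z_{α/2} = 1.960 (for α = 0.05, two-sided)
z_β = 0.806 (for power = 0.79)
d = 0.48

n = 2 · ((1.960 + 0.806) / 0.48)²
n = 2 · (5.763)²
n ≈ 66.42
Round up to the next whole number: n = 67 per group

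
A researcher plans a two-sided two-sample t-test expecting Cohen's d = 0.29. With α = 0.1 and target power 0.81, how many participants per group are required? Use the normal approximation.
n = 152 per group

Sample size formula (two-sample t-test, normal approximation):
n = 2 · ((z_{α/2} + z_β) / d)²

z_{α/2} = 1.645 (for α = 0.1, two-sided)
z_β = 0.878 (for power = 0.81)
d = 0.29

n = 2 · ((1.645 + 0.878) / 0.29)²
n = 2 · (8.700)²
n ≈ 151.38
Round up to the next whole number: n = 152 per group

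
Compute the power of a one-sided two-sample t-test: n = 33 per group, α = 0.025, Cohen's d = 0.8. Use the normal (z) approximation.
Power ≈ 0.90

Power calculation (two-sample t-test, normal approximation):
z_β = d · √(n/2) - z_α
z_β = 0.8 · √(33/2) - 1.960
z_β = 0.8 · 4.062 - 1.960
z_β = 1.290

Power = Φ(z_β) = Φ(1.290) ≈ 0.901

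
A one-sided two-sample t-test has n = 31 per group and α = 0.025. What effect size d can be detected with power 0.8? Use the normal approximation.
d ≈ 0.71

Minimum detectable effect (two-sample t-test, normal approximation):
d = (z_α + z_β) / √(n/2)
d = (1.960 + 0.842) / √(31/2)
d = 2.802 / 3.937
d ≈ 0.71

By Cohen's convention (0.2 small / 0.5 medium / 0.8 large): medium effect.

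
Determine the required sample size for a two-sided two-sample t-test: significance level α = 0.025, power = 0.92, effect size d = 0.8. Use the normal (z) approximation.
n = 42 per group

Sample size formula (two-sample t-test, normal approximation):
n = 2 · ((z_{α/2} + z_β) / d)²

z_{α/2} = 2.241 (for α = 0.025, two-sided)
z_β = 1.405 (for power = 0.92)
d = 0.8

n = 2 · ((2.241 + 1.405) / 0.8)²
n = 2 · (4.558)²
n ≈ 41.55
Round up to the next whole number: n = 42 per group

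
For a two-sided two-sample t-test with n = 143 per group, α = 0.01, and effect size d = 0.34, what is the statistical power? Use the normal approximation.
Power ≈ 0.62

Power calculation (two-sample t-test, normal approximation):
z_β = d · √(n/2) - z_{α/2}
z_β = 0.34 · √(143/2) - 2.576
z_β = 0.34 · 8.456 - 2.576
z_β = 0.299

Power = Φ(z_β) = Φ(0.299) ≈ 0.618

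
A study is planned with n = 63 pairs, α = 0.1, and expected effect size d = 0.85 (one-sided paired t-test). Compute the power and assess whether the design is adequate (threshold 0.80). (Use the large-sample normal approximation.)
Power ≈ 1.00; the study is adequately powered (power ≥ 0.80)

Power calculation (paired t-test, normal approximation):
z_β = d · √n - z_α
z_β = 0.85 · √63 - 1.282
z_β = 0.85 · 7.937 - 1.282
z_β = 5.465

Power = Φ(z_β) = Φ(5.465) ≈ 1.000

Effect size d = 0.85 is large by Cohen's convention (0.2/0.5/0.8).

Threshold: power ≥ 0.80 is conventionally adequate.
Power ≈ 1.00 → the study is adequately powered (power ≥ 0.80).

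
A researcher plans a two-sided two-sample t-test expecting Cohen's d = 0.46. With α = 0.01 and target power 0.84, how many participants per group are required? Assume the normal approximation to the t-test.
n = 121 per group

Sample size formula (two-sample t-test, normal approximation):
n = 2 · ((z_{α/2} + z_β) / d)²

z_{α/2} = 2.576 (for α = 0.01, two-sided)
z_β = 0.994 (for power = 0.84)
d = 0.46

n = 2 · ((2.576 + 0.994) / 0.46)²
n = 2 · (7.761)²
n ≈ 120.47
Round up to the next whole number: n = 121 per group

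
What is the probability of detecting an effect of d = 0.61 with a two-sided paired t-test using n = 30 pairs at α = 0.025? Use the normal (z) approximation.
Power ≈ 0.86

Power calculation (paired t-test, normal approximation):
z_β = d · √n - z_{α/2}
z_β = 0.61 · √30 - 2.241
z_β = 0.61 · 5.477 - 2.241
z_β = 1.100

Power = Φ(z_β) = Φ(1.100) ≈ 0.864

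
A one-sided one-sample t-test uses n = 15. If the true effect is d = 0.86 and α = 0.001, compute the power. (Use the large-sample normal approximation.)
Power ≈ 0.60

Power calculation (one-sample t-test, normal approximation):
z_β = d · √n - z_α
z_β = 0.86 · √15 - 3.090
z_β = 0.86 · 3.873 - 3.090
z_β = 0.241

Power = Φ(z_β) = Φ(0.241) ≈ 0.595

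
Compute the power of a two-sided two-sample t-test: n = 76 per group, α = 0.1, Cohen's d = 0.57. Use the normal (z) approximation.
Power ≈ 0.97

Power calculation (two-sample t-test, normal approximation):
z_β = d · √(n/2) - z_{α/2}
z_β = 0.57 · √(76/2) - 1.645
z_β = 0.57 · 6.164 - 1.645
z_β = 1.869

Power = Φ(z_β) = Φ(1.869) ≈ 0.969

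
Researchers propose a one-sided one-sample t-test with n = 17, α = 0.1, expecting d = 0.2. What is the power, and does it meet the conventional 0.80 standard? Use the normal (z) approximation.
Power ≈ 0.32; the study is underpowered (power < 0.80)

Power calculation (one-sample t-test, normal approximation):
z_β = d · √n - z_α
z_β = 0.2 · √17 - 1.282
z_β = 0.2 · 4.123 - 1.282
z_β = -0.457

Power = Φ(z_β) = Φ(-0.457) ≈ 0.324

Effect size d = 0.2 is small by Cohen's convention (0.2/0.5/0.8).

Threshold: power ≥ 0.80 is conventionally adequate.
Power ≈ 0.32 → the study is underpowered (power < 0.80).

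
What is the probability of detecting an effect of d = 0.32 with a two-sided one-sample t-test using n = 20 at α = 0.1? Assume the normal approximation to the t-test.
Power ≈ 0.42

Power calculation (one-sample t-test, normal approximation):
z_β = d · √n - z_{α/2}
z_β = 0.32 · √20 - 1.645
z_β = 0.32 · 4.472 - 1.645
z_β = -0.214

Power = Φ(z_β) = Φ(-0.214) ≈ 0.415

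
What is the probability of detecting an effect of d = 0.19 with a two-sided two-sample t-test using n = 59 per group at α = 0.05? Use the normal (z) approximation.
Power ≈ 0.18

Power calculation (two-sample t-test, normal approximation):
z_β = d · √(n/2) - z_{α/2}
z_β = 0.19 · √(59/2) - 1.960
z_β = 0.19 · 5.431 - 1.960
z_β = -0.928

Power = Φ(z_β) = Φ(-0.928) ≈ 0.177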